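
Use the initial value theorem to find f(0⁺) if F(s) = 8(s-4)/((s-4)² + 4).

f(0⁺) = lim_{s→∞} sF(s) = lim_{s→∞} 8s(s-4)/((s-4)² + 4) = 8

Final answer: 8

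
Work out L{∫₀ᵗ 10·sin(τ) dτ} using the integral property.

L{∫₀ᵗ f(τ)dτ} = F(s)/s with F(s) = 10/(s² + 1), so the result is (10/(s² + 1))/s = 10/(s(s² + 1))

Final answer: 10/(s(s² + 1))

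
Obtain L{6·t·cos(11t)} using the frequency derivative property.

L{cos(11t)} = s/(s² + 121). Derivative: d/ds[s/(s² + 121)] = [(s² + 121) - s·2s]/(s² + 121)² = (121 - s²)/(s² + 121)². So L{t·cos(11t)} = -F'(s) = (s² - 121)/(s² + 121)². Then L{6·t·cos(11t)} = 6·(s² - 121)/(s² + 121)²

Final answer: 6·(s² - 121)/(s² + 121)²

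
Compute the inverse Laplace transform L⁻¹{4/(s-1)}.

L⁻¹{1/(s-a)} = e^(at), so L⁻¹{1/(s-1)} = e^t, and L⁻¹{4/(s-1)} = 4·e^t

Final answer: 4·e^t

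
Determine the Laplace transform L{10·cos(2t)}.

L{cos(ωt)} = s/(s² + ω²), so L{cos(2t)} = s/(s² + 4). Then L{10·cos(2t)} = 10·s/(s² + 4) = 10s/(s² + 4)

Final answer: 10s/(s² + 4)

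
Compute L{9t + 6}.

L{9t + 6} = 9·L{t} + 6·L{1} = 9/s² + 6/s

Final answer: 9/s² + 6/s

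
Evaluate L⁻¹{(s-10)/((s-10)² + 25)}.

Using frequency shift: L⁻¹{(s-a)/((s-a)² + b²)} = e^(at)cos(bt). Here a=10, b=5

Final answer: e^(10t)·cos(5t)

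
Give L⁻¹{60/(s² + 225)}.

This is the form c·a/(s² + a²) with a = 15, c = 4. L⁻¹ = 4·sin(15t)

Final answer: 4·sin(15t)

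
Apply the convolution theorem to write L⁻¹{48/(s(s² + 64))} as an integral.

48/(s(s² + 64)) = (1/s)·(48/(s² + 64)) = L{1}·L{6·sin(8t)}. So f(t) = 1*(6·sin(8t)) = ∫₀ᵗ 6·sin(8τ) dτ

Final answer: ∫₀ᵗ 6·sin(8τ) dτ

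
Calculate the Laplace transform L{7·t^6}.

L{t^n} = n!/s^(n+1), so L{t^6} = 720/s^7. Then L{7·t^6} = 7·720/s^7 = 5040/s^7

Final answer: 5040/s^7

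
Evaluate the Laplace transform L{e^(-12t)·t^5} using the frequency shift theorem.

L{e^(at)·t^n} = n!/(s-a)^(n+1), so L{e^(-12t)·t^5} = 120/(s+12)^6

Final answer: 120/(s+12)^6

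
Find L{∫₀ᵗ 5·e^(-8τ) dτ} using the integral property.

L{∫₀ᵗ f(τ)dτ} = F(s)/s with F(s) = 5/(s+8), so L{∫₀ᵗ 5·e^(-8τ) dτ} = 5/(s(s+8))

Final answer: 5/(s(s+8))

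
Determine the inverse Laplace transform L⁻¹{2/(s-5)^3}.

L⁻¹{n!/(s-a)^(n+1)} = t^n·e^(at), so L⁻¹{2/(s-5)^3} = t^2·e^(5t)

Final answer: t^2·e^(5t)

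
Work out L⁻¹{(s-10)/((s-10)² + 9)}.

Using frequency shift: L⁻¹{(s-a)/((s-a)² + b²)} = e^(at)cos(bt). Here a=10, b=3

Final answer: e^(10t)·cos(3t)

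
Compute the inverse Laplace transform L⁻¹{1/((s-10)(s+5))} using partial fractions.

Decompose: A/(s-10) + B/(s+5). A = 1/15, B = -1/15. f(t) = (e^(10t) - e^(-5t))/15

Final answer: (e^(10t) - e^(-5t))/15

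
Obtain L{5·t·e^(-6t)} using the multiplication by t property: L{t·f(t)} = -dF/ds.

Using L{t^n·e^(at)} = n!/(s-a)^(n+1), L{t·e^(-6t)} = 1/(s+6)^2, so L{5·t·e^(-6t)} = 5·1/(s+6)^2 = 5/(s+6)^2

Final answer: 5/(s+6)^2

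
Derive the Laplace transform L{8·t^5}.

L{t^n} = n!/s^(n+1), so L{t^5} = 120/s^6. Then L{8·t^5} = 8·120/s^6 = 960/s^6

Final answer: 960/s^6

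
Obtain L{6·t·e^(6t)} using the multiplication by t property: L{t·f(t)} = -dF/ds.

Using L{t^n·e^(at)} = n!/(s-a)^(n+1), L{t·e^(6t)} = 1/(s-6)^2, so L{6·t·e^(6t)} = 6·1/(s-6)^2 = 6/(s-6)^2

Final answer: 6/(s-6)^2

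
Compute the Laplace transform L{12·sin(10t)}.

L{sin(ωt)} = ω/(s² + ω²), so L{sin(10t)} = 10/(s² + 100). Then L{12·sin(10t)} = 12·10/(s² + 100) = 120/(s² + 100)

Final answer: 120/(s² + 100)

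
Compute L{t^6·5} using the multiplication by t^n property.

L{5} = 5/s. d^1/ds^1[1/s] = -1/s². d^2/ds^2[1/s] = 2/s^3. d^3/ds^3[1/s] = -6/s^4. d^4/ds^4[1/s] = 24/s^5. d^5/ds^5[1/s] = -120/s^6. d^6/ds^6[1/s] = 720/s^7. So L{t^6} = (-1)^{6}·720/s^7 = 720/s^7. Then L{t^6·5} = 5·720/s^7 = 3600/s^7

Final answer: 3600/s^7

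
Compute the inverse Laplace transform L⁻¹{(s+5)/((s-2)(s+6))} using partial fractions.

Using partial fractions, f(t) = (7e^(2t) + e^(-6t))/8

Final answer: (7e^(2t) + e^(-6t))/8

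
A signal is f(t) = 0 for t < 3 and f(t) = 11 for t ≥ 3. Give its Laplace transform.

f(t) = 11·u(t-3). L{u(t-3)} = e^(-3s)/s, so L{f(t)} = 11·e^(-3s)/s

Final answer: 11·e^(-3s)/s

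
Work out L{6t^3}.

L{t^n} = n!/s^(n+1). So L{6t^3} = 6·3!/s^4 = 36/s^4

Final answer: 36/s^4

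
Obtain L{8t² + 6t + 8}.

L{8t² + 6t + 8} = 8·2/s³ + 6/s² + 8/s = 16/s³ + 6/s² + 8/s

Final answer: 16/s³ + 6/s² + 8/s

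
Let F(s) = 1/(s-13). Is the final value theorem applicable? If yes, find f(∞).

sF(s) = s/(s-13) has a pole at s = 13 in the right half-plane. Theorem does NOT apply (unstable system; f(t) = e^(13t) grows without bound).

Final answer: Not applicable (unstable)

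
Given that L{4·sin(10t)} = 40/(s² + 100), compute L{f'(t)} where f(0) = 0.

L{f'(t)} = s·F(s) - f(0) = s·40/(s² + 100) - 0 = 40s/(s² + 100)

Final answer: 40s/(s² + 100)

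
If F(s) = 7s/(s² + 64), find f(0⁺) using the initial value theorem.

f(0⁺) = lim_{s→∞} s·7s/(s² + 64) = lim_{s→∞} 7s²/(s² + 64) = 7

Final answer: 7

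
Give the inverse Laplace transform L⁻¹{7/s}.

L⁻¹{c/s} = c, so L⁻¹{7/s} = 7

Final answer: 7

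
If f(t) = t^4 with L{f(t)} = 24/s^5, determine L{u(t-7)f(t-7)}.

Time shift theorem: L{u(t-a)f(t-a)} = e^(-as)F(s). Here a=7, F(s) = 24/s^5, so L{u(t-7)f(t-7)} = e^(-7s)·24/s^5

Final answer: e^(-7s)·24/s^5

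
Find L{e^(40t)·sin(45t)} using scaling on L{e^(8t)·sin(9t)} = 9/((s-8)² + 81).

Scaling with a=5: L{e^(40t)·sin(45t)} = (1/5) · 9/((s/5-8)² + 81). Simplifying: 45/((s-40)² + 2025)

Final answer: 45/((s-40)² + 2025)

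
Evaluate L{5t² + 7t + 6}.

L{5t² + 7t + 6} = 5·2/s³ + 7/s² + 6/s = 10/s³ + 7/s² + 6/s

Final answer: 10/s³ + 7/s² + 6/s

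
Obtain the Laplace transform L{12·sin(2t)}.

L{sin(ωt)} = ω/(s² + ω²), so L{sin(2t)} = 2/(s² + 4). Then L{12·sin(2t)} = 12·2/(s² + 4) = 24/(s² + 4)

Final answer: 24/(s² + 4)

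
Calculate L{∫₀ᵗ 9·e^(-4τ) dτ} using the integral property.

L{∫₀ᵗ f(τ)dτ} = F(s)/s with F(s) = 9/(s+4), so L{∫₀ᵗ 9·e^(-4τ) dτ} = 9/(s(s+4))

Final answer: 9/(s(s+4))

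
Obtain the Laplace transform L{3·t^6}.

L{t^n} = n!/s^(n+1), so L{t^6} = 720/s^7. Then L{3·t^6} = 3·720/s^7 = 2160/s^7

Final answer: 2160/s^7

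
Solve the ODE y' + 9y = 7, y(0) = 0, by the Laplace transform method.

sY + 9Y = 7/s. Y = 7/(s(s+9)). Partial fractions: Y = 7/9/s - 7/9/(s+9)

Final answer: y(t) = 7/9(1 - e^(-9t))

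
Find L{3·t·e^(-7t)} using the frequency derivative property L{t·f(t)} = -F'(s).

L{e^(-7t)} = 1/(s+7). By frequency derivative: L{t·e^(-7t)} = -d/ds[1/(s+7)] = -(-1)/(s+7)² = 1/(s+7)². Then L{3·t·e^(-7t)} = 3·1/(s+7)² = 3/(s+7)²

Final answer: 3/(s+7)²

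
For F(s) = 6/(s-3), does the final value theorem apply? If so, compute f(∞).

sF(s) = 6s/(s-3) has a pole at s = 3 in the right half-plane. Theorem does NOT apply (unstable system; f(t) = 6·e^(3t) grows without bound).

Final answer: Not applicable (unstable)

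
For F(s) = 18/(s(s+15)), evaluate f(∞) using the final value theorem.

f(∞) = lim_{s→0} s·18/(s(s+15)) = lim_{s→0} 18/(s+15) = 18/15 = 6/5

Final answer: 6/5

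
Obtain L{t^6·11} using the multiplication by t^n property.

L{11} = 11/s. d^1/ds^1[1/s] = -1/s². d^2/ds^2[1/s] = 2/s^3. d^3/ds^3[1/s] = -6/s^4. d^4/ds^4[1/s] = 24/s^5. d^5/ds^5[1/s] = -120/s^6. d^6/ds^6[1/s] = 720/s^7. So L{t^6} = (-1)^{6}·720/s^7 = 720/s^7. Then L{t^6·11} = 11·720/s^7 = 7920/s^7

Final answer: 7920/s^7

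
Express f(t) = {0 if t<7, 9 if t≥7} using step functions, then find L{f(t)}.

f(t) = 9·u(t-7). L{u(t-7)} = e^(-7s)/s, so L{f(t)} = 9·e^(-7s)/s

Final answer: 9·e^(-7s)/s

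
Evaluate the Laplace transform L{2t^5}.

L{2t^5} = 2 · L{t^5} = 2 · 120/s^6 = 240/s^6

Final answer: 240/s^6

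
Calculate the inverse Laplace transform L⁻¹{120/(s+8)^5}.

L⁻¹{n!/(s-a)^(n+1)} = t^n·e^(at) with n=4, a=-8. So L⁻¹{24/(s+8)^5} = t^4·e^(-8t), and L⁻¹{120/(s+8)^5} = (120/24)·t^4·e^(-8t) = 5·t^4·e^(-8t)

Final answer: 5·t^4·e^(-8t)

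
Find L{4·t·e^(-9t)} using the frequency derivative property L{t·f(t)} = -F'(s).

L{e^(-9t)} = 1/(s+9). By frequency derivative: L{t·e^(-9t)} = -d/ds[1/(s+9)] = -(-1)/(s+9)² = 1/(s+9)². Then L{4·t·e^(-9t)} = 4·1/(s+9)² = 4/(s+9)²

Final answer: 4/(s+9)²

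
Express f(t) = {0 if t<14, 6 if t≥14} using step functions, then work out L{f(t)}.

f(t) = 6·u(t-14). L{u(t-14)} = e^(-14s)/s, so L{f(t)} = 6·e^(-14s)/s

Final answer: 6·e^(-14s)/s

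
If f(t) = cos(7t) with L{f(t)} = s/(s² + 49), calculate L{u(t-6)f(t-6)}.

Time shift theorem: L{u(t-a)f(t-a)} = e^(-as)F(s). Here a=6, F(s) = s/(s² + 49), so L{u(t-6)f(t-6)} = e^(-6s)·s/(s² + 49)

Final answer: e^(-6s)·s/(s² + 49)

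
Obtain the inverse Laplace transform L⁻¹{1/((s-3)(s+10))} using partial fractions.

Decompose: A/(s-3) + B/(s+10). A = 1/13, B = -1/13. f(t) = (e^(3t) - e^(-10t))/13

Final answer: (e^(3t) - e^(-10t))/13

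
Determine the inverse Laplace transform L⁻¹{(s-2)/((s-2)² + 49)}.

Using frequency shift, L⁻¹{(s-2)/((s-2)² + 49)} = e^(2t)·cos(7t)

Final answer: e^(2t)·cos(7t)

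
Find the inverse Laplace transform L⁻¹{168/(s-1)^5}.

L⁻¹{n!/(s-a)^(n+1)} = t^n·e^(at) with n=4, a=1. So L⁻¹{24/(s-1)^5} = t^4·e^t, and L⁻¹{168/(s-1)^5} = (168/24)·t^4·e^t = 7·t^4·e^t

Final answer: 7·t^4·e^t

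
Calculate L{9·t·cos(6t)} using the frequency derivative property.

L{cos(6t)} = s/(s² + 36). Derivative: d/ds[s/(s² + 36)] = [(s² + 36) - s·2s]/(s² + 36)² = (36 - s²)/(s² + 36)². So L{t·cos(6t)} = -F'(s) = (s² - 36)/(s² + 36)². Then L{9·t·cos(6t)} = 9·(s² - 36)/(s² + 36)²

Final answer: 9·(s² - 36)/(s² + 36)²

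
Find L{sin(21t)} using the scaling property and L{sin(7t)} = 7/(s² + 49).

Using L{f(at)} = (1/a)F(s/a) with a=3: L{sin(21t)} = (1/3) · 7/((s/3)² + 49) = (1/3) · 7·9/(s² + 441) = 21/(s² + 441)

Final answer: 21/(s² + 441)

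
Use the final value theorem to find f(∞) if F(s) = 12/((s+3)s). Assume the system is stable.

f(∞) = lim_{s→0} sF(s) = lim_{s→0} 12/(s+3) = 4

Final answer: 4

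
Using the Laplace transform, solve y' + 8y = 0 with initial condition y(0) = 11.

L{y'} + 8L{y} = 0. sY - 11 + 8Y = 0. Y(s+8) = 11. Y = 11/(s+8)

Final answer: y(t) = 11e^(-8t)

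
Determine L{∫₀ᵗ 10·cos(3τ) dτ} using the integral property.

L{∫₀ᵗ f(τ)dτ} = F(s)/s with F(s) = 10s/(s² + 9), so the result is (10s/(s² + 9))/s = 10/(s² + 9)

Final answer: 10/(s² + 9)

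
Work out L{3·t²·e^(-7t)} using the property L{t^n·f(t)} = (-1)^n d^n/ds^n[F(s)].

L{e^(-7t)} = 1/(s+7). d/ds[1/(s+7)] = -1/(s+7)². d²/ds²[1/(s+7)] = 2/(s+7)³. So L{t²·e^(-7t)} = (-1)² · 2/(s+7)³ = 2/(s+7)³. Then L{3·t²·e^(-7t)} = 3·2/(s+7)³ = 6/(s+7)³

Final answer: 6/(s+7)³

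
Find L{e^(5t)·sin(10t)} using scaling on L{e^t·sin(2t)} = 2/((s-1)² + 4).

Scaling with a=5: L{e^(5t)·sin(10t)} = (1/5) · 2/((s/5-1)² + 4). Simplifying: 10/((s-5)² + 100)

Final answer: 10/((s-5)² + 100)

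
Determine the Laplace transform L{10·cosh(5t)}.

L{cosh(ωt)} = s/(s² - ω²), so L{cosh(5t)} = s/(s² - 25). Then L{10·cosh(5t)} = 10·s/(s² - 25) = 10s/(s² - 25)

Final answer: 10s/(s² - 25)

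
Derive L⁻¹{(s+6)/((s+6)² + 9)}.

Using frequency shift: L⁻¹{(s-a)/((s-a)² + b²)} = e^(at)cos(bt). Here a=-6, b=3

Final answer: e^(-6t)·cos(3t)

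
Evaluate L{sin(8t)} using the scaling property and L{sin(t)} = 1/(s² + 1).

Using L{f(at)} = (1/a)F(s/a) with a=8: L{sin(8t)} = (1/8) · 1/((s/8)² + 1) = (1/8) · 1·64/(s² + 64) = 8/(s² + 64)

Final answer: 8/(s² + 64)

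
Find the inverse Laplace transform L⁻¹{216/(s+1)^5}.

L⁻¹{n!/(s-a)^(n+1)} = t^n·e^(at) with n=4, a=-1. So L⁻¹{24/(s+1)^5} = t^4·e^(-t), and L⁻¹{216/(s+1)^5} = (216/24)·t^4·e^(-t) = 9·t^4·e^(-t)

Final answer: 9·t^4·e^(-t)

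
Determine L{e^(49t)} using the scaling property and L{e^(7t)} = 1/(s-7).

Using L{f(at)} = (1/a)F(s/a) with a=7 and f(t) = e^(7t): L{e^(49t)} = (1/7) · 1/((s/7)-7) = (1/7) · 7/(s-49) = 1/(s-49)

Final answer: 1/(s-49)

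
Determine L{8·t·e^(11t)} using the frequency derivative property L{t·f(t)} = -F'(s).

L{e^(11t)} = 1/(s-11). By frequency derivative: L{t·e^(11t)} = -d/ds[1/(s-11)] = -(-1)/(s-11)² = 1/(s-11)². Then L{8·t·e^(11t)} = 8·1/(s-11)² = 8/(s-11)²

Final answer: 8/(s-11)²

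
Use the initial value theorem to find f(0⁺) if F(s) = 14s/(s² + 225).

f(0⁺) = lim_{s→∞} s·14s/(s² + 225) = lim_{s→∞} 14s²/(s² + 225) = 14

Final answer: 14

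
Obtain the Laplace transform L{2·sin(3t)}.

L{sin(ωt)} = ω/(s² + ω²), so L{sin(3t)} = 3/(s² + 9). Then L{2·sin(3t)} = 2·3/(s² + 9) = 6/(s² + 9)

Final answer: 6/(s² + 9)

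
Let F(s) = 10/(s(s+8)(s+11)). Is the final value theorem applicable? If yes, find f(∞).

Poles of sF(s) = 10/((s+8)(s+11)) are at s = -8 and s = -11, both in the left half-plane. Theorem applies. f(∞) = lim_{s→0} sF(s) = 10/(8·11) = 5/44

Final answer: 5/44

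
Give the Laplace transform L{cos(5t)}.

L{cos(ωt)} = s/(s² + ω²), so L{cos(5t)} = s/(s² + 25)

Final answer: s/(s² + 25)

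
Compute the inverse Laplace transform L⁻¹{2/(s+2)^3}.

L⁻¹{n!/(s-a)^(n+1)} = t^n·e^(at), so L⁻¹{2/(s+2)^3} = t^2·e^(-2t)

Final answer: t^2·e^(-2t)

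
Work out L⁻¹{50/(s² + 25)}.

This is the form c·a/(s² + a²) with a = 5, c = 10. L⁻¹ = 10·sin(5t)

Final answer: 10·sin(5t)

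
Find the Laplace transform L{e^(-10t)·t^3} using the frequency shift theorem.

L{e^(at)·t^n} = n!/(s-a)^(n+1), so L{e^(-10t)·t^3} = 6/(s+10)^4

Final answer: 6/(s+10)^4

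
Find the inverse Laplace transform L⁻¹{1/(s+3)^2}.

L⁻¹{n!/(s-a)^(n+1)} = t^n·e^(at) with n=1, a=-3. So L⁻¹{1/(s+3)^2} = t·e^(-3t)

Final answer: t·e^(-3t)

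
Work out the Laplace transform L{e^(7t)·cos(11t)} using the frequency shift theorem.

Frequency shift: L{e^(at)f(t)} = F(s-a). L{e^(7t)·cos(11t)} = (s-7)/((s-7)² + 121)

Final answer: (s-7)/((s-7)² + 121)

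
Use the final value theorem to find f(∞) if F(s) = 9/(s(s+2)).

f(∞) = lim_{s→0} s·9/(s(s+2)) = lim_{s→0} 9/(s+2) = 9/2 = 9/2

Final answer: 9/2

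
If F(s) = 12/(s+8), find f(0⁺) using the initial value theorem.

f(0⁺) = lim_{s→∞} s·12/(s+8) = lim_{s→∞} 12s/(s+8) = 12

Final answer: 12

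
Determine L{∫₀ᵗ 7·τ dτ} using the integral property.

L{∫₀ᵗ f(τ)dτ} = F(s)/s with f(t) = 7t. F(s) = 7/s^2, so L{∫₀ᵗ 7·τ dτ} = (7/s^2)/s = 7/s^3. (Check: ∫₀ᵗ 7·τ dτ = 7t^2/2.)

Final answer: 7/s^3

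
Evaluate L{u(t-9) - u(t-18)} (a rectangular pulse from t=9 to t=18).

L{u(t-a)} = e^(-as)/s. L{u(t-9) - u(t-18)} = (e^(-9s) - e^(-18s))/s

Final answer: (e^(-9s) - e^(-18s))/s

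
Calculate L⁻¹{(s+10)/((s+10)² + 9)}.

Using frequency shift: L⁻¹{(s-a)/((s-a)² + b²)} = e^(at)cos(bt). Here a=-10, b=3

Final answer: e^(-10t)·cos(3t)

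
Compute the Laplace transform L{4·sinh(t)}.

L{sinh(ωt)} = ω/(s² - ω²), so L{sinh(t)} = 1/(s² - 1). Then L{4·sinh(t)} = 4·1/(s² - 1) = 4/(s² - 1)

Final answer: 4/(s² - 1)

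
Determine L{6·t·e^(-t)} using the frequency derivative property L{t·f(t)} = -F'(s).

L{e^(-t)} = 1/(s+1). By frequency derivative: L{t·e^(-t)} = -d/ds[1/(s+1)] = -(-1)/(s+1)² = 1/(s+1)². Then L{6·t·e^(-t)} = 6·1/(s+1)² = 6/(s+1)²

Final answer: 6/(s+1)²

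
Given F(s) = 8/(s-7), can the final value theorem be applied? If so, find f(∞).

sF(s) = 8s/(s-7) has a pole at s = 7 in the right half-plane. Theorem does NOT apply (unstable system; f(t) = 8·e^(7t) grows without bound).

Final answer: Not applicable (unstable)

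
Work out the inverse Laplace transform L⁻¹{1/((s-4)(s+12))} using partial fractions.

Decompose: A/(s-4) + B/(s+12). A = 1/16, B = -1/16. f(t) = (e^(4t) - e^(-12t))/16

Final answer: (e^(4t) - e^(-12t))/16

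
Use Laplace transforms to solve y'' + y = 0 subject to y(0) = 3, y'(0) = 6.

L{y''} + 1L{y} = 0. s²Y - 3s - 6 + Y = 0. Y(s² + 1) = 3s + 6. Y = (3s + 6)/(s² + 1). Inverting: y(t) = 3cos(t) + 6sin(t)

Final answer: y(t) = 3cos(t) + 6sin(t)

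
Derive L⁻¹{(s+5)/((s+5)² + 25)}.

Using frequency shift: L⁻¹{(s-a)/((s-a)² + b²)} = e^(at)cos(bt). Here a=-5, b=5

Final answer: e^(-5t)·cos(5t)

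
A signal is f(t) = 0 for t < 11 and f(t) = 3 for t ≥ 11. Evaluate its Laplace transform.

f(t) = 3·u(t-11). L{u(t-11)} = e^(-11s)/s, so L{f(t)} = 3·e^(-11s)/s

Final answer: 3·e^(-11s)/s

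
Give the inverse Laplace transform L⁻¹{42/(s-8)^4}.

L⁻¹{n!/(s-a)^(n+1)} = t^n·e^(at) with n=3, a=8. So L⁻¹{6/(s-8)^4} = t^3·e^(8t), and L⁻¹{42/(s-8)^4} = (42/6)·t^3·e^(8t) = 7·t^3·e^(8t)

Final answer: 7·t^3·e^(8t)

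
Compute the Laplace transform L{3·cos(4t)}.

L{cos(ωt)} = s/(s² + ω²), so L{cos(4t)} = s/(s² + 16). Then L{3·cos(4t)} = 3·s/(s² + 16) = 3s/(s² + 16)

Final answer: 3s/(s² + 16)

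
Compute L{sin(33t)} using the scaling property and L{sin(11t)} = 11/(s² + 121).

Using L{f(at)} = (1/a)F(s/a) with a=3: L{sin(33t)} = (1/3) · 11/((s/3)² + 121) = (1/3) · 11·9/(s² + 1089) = 33/(s² + 1089)

Final answer: 33/(s² + 1089)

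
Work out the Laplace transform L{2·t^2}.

L{t^n} = n!/s^(n+1), so L{t^2} = 2/s^3. Then L{2·t^2} = 2·2/s^3 = 4/s^3

Final answer: 4/s^3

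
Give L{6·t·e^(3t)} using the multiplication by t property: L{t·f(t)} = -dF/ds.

Using L{t^n·e^(at)} = n!/(s-a)^(n+1), L{t·e^(3t)} = 1/(s-3)^2, so L{6·t·e^(3t)} = 6·1/(s-3)^2 = 6/(s-3)^2

Final answer: 6/(s-3)^2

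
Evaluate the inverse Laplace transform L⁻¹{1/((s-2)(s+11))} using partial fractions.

Decompose: A/(s-2) + B/(s+11). A = 1/13, B = -1/13. f(t) = (e^(2t) - e^(-11t))/13

Final answer: (e^(2t) - e^(-11t))/13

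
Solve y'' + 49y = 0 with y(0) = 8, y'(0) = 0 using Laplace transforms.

L{y''} + 49L{y} = 0. s²Y - 8s - 0 + 49Y = 0. Y(s² + 49) = 8s. Y = (8s)/(s² + 49). Inverting: y(t) = 8cos(7t)

Final answer: y(t) = 8cos(7t)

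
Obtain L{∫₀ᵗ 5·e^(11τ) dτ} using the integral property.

L{∫₀ᵗ f(τ)dτ} = F(s)/s with F(s) = 5/(s-11), so L{∫₀ᵗ 5·e^(11τ) dτ} = 5/(s(s-11))

Final answer: 5/(s(s-11))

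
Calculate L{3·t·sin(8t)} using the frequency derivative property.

L{sin(8t)} = 8/(s² + 64). By L{t·f(t)} = -F'(s): -d/ds[8/(s² + 64)] = -(8)·(-2s)/(s² + 64)² = 16s/(s² + 64)². Then L{3·t·sin(8t)} = 3·16s/(s² + 64)² = 48s/(s² + 64)²

Final answer: 48s/(s² + 64)²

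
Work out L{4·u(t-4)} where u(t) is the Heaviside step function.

L{u(t-a)} = e^(-as)/s. Here a=4, so L{u(t-4)} = e^(-4s)/s, and L{4·u(t-4)} = 4·e^(-4s)/s

Final answer: 4·e^(-4s)/s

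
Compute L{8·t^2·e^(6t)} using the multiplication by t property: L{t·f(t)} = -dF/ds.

Using L{t^n·e^(at)} = n!/(s-a)^(n+1), L{t^2·e^(6t)} = 2/(s-6)^3, so L{8·t^2·e^(6t)} = 8·2/(s-6)^3 = 16/(s-6)^3

Final answer: 16/(s-6)^3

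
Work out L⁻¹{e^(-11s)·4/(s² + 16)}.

L⁻¹{4/(s² + 16)} = sin(4t). By the time shift theorem, L⁻¹{e^(-as)F(s)} = u(t-a)f(t-a) with a=11, so L⁻¹{e^(-11s)·4/(s² + 16)} = u(t-11)·sin(4(t-11))

Final answer: u(t-11)·sin(4(t-11))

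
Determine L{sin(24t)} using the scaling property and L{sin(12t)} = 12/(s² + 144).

Using L{f(at)} = (1/a)F(s/a) with a=2: L{sin(24t)} = (1/2) · 12/((s/2)² + 144) = (1/2) · 12·4/(s² + 576) = 24/(s² + 576)

Final answer: 24/(s² + 576)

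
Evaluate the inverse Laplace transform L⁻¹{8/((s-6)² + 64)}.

Using frequency shift, L⁻¹{8/((s-6)² + 64)} = e^(6t)·sin(8t)

Final answer: e^(6t)·sin(8t)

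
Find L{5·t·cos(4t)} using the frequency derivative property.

L{cos(4t)} = s/(s² + 16). Derivative: d/ds[s/(s² + 16)] = [(s² + 16) - s·2s]/(s² + 16)² = (16 - s²)/(s² + 16)². So L{t·cos(4t)} = -F'(s) = (s² - 16)/(s² + 16)². Then L{5·t·cos(4t)} = 5·(s² - 16)/(s² + 16)²

Final answer: 5·(s² - 16)/(s² + 16)²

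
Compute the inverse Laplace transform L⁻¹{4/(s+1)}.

L⁻¹{1/(s-a)} = e^(at), so L⁻¹{1/(s+1)} = e^(-t), and L⁻¹{4/(s+1)} = 4·e^(-t)

Final answer: 4·e^(-t)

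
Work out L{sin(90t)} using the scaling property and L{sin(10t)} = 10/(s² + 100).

Using L{f(at)} = (1/a)F(s/a) with a=9: L{sin(90t)} = (1/9) · 10/((s/9)² + 100) = (1/9) · 10·81/(s² + 8100) = 90/(s² + 8100)

Final answer: 90/(s² + 8100)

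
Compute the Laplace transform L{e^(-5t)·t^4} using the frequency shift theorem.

L{e^(at)·t^n} = n!/(s-a)^(n+1), so L{e^(-5t)·t^4} = 24/(s+5)^5

Final answer: 24/(s+5)^5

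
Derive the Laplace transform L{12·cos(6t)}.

L{cos(ωt)} = s/(s² + ω²), so L{cos(6t)} = s/(s² + 36). Then L{12·cos(6t)} = 12·s/(s² + 36) = 12s/(s² + 36)

Final answer: 12s/(s² + 36)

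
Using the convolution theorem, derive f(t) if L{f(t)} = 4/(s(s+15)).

4/(s(s+15)) = (4/s)·(1/(s+15)) = L{4}·L{e^(-15t)}. By convolution, f(t) = 4*e^(-15t) = ∫₀ᵗ 4·e^(-15τ) dτ = 4·(1 - e^(-15t))/15

Final answer: 4·(1 - e^(-15t))/15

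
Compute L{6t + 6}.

L{6t + 6} = 6·L{t} + 6·L{1} = 6/s² + 6/s

Final answer: 6/s² + 6/s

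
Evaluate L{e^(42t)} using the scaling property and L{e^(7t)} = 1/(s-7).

Using L{f(at)} = (1/a)F(s/a) with a=6 and f(t) = e^(7t): L{e^(42t)} = (1/6) · 1/((s/6)-7) = (1/6) · 6/(s-42) = 1/(s-42)

Final answer: 1/(s-42)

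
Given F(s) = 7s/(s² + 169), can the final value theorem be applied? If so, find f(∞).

The final value theorem requires all poles of sF(s) in the left half-plane. sF(s) = 7s²/(s² + 169) has poles at s = ±13i (imaginary axis). Theorem does NOT apply (oscillatory system).

Final answer: Not applicable (oscillatory)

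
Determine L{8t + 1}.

L{8t + 1} = 8·L{t} + L{1} = 8/s² + 1/s

Final answer: 8/s² + 1/s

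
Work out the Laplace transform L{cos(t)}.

L{cos(ωt)} = s/(s² + ω²), so L{cos(t)} = s/(s² + 1)

Final answer: s/(s² + 1)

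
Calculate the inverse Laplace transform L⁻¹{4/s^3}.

L⁻¹{n!/s^(n+1)} = t^n with n=2. So L⁻¹{2/s^3} = t^2, and L⁻¹{4/s^3} = (4/2)·t^2 = 2·t^2

Final answer: 2·t^2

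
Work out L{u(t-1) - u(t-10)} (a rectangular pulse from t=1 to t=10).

L{u(t-a)} = e^(-as)/s. L{u(t-1) - u(t-10)} = (e^(-s) - e^(-10s))/s

Final answer: (e^(-s) - e^(-10s))/s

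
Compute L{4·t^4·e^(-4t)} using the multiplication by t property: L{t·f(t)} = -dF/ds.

Using L{t^n·e^(at)} = n!/(s-a)^(n+1), L{t^4·e^(-4t)} = 24/(s+4)^5, so L{4·t^4·e^(-4t)} = 4·24/(s+4)^5 = 96/(s+4)^5

Final answer: 96/(s+4)^5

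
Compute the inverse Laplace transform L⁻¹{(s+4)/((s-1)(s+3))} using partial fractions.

Using partial fractions, f(t) = (5e^t - e^(-3t))/4

Final answer: (5e^t - e^(-3t))/4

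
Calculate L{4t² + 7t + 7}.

L{4t² + 7t + 7} = 4·2/s³ + 7/s² + 7/s = 8/s³ + 7/s² + 7/s

Final answer: 8/s³ + 7/s² + 7/s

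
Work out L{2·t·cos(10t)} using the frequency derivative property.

L{cos(10t)} = s/(s² + 100). Derivative: d/ds[s/(s² + 100)] = [(s² + 100) - s·2s]/(s² + 100)² = (100 - s²)/(s² + 100)². So L{t·cos(10t)} = -F'(s) = (s² - 100)/(s² + 100)². Then L{2·t·cos(10t)} = 2·(s² - 100)/(s² + 100)²

Final answer: 2·(s² - 100)/(s² + 100)²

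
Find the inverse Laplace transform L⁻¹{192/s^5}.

L⁻¹{n!/s^(n+1)} = t^n with n=4. So L⁻¹{24/s^5} = t^4, and L⁻¹{192/s^5} = (192/24)·t^4 = 8·t^4

Final answer: 8·t^4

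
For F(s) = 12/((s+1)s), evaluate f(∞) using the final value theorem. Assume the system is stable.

f(∞) = lim_{s→0} sF(s) = lim_{s→0} 12/(s+1) = 12

Final answer: 12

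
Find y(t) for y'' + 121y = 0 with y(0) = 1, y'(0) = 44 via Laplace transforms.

L{y''} + 121L{y} = 0. s²Y - s - 44 + 121Y = 0. Y(s² + 121) = s + 44. Y = (s + 44)/(s² + 121). Inverting: y(t) = cos(11t) + 4sin(11t)

Final answer: y(t) = cos(11t) + 4sin(11t)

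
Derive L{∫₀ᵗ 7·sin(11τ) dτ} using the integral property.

L{∫₀ᵗ f(τ)dτ} = F(s)/s with F(s) = 77/(s² + 121), so the result is (77/(s² + 121))/s = 77/(s(s² + 121))

Final answer: 77/(s(s² + 121))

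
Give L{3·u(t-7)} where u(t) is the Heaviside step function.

L{u(t-a)} = e^(-as)/s. Here a=7, so L{u(t-7)} = e^(-7s)/s, and L{3·u(t-7)} = 3·e^(-7s)/s

Final answer: 3·e^(-7s)/s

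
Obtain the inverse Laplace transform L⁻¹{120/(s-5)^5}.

L⁻¹{n!/(s-a)^(n+1)} = t^n·e^(at) with n=4, a=5. So L⁻¹{24/(s-5)^5} = t^4·e^(5t), and L⁻¹{120/(s-5)^5} = (120/24)·t^4·e^(5t) = 5·t^4·e^(5t)

Final answer: 5·t^4·e^(5t)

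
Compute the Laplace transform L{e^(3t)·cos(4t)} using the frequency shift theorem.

Frequency shift: L{e^(at)f(t)} = F(s-a). L{e^(3t)·cos(4t)} = (s-3)/((s-3)² + 16)

Final answer: (s-3)/((s-3)² + 16)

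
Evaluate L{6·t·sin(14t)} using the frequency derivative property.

L{sin(14t)} = 14/(s² + 196). By L{t·f(t)} = -F'(s): -d/ds[14/(s² + 196)] = -(14)·(-2s)/(s² + 196)² = 28s/(s² + 196)². Then L{6·t·sin(14t)} = 6·28s/(s² + 196)² = 168s/(s² + 196)²

Final answer: 168s/(s² + 196)²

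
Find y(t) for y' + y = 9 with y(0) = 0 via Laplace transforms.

sY + Y = 9/s. Y = 9/(s(s+1)). Partial fractions: Y = 9/s - 9/(s+1)

Final answer: y(t) = 9(1 - e^(-t))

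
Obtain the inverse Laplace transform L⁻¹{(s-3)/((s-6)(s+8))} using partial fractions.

Using partial fractions, f(t) = (3e^(6t) + 11e^(-8t))/14

Final answer: (3e^(6t) + 11e^(-8t))/14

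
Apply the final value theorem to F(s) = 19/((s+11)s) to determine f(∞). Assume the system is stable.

f(∞) = lim_{s→0} sF(s) = lim_{s→0} 19/(s+11) = 19/11

Final answer: 19/11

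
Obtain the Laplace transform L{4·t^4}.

L{t^n} = n!/s^(n+1), so L{t^4} = 24/s^5. Then L{4·t^4} = 4·24/s^5 = 96/s^5

Final answer: 96/s^5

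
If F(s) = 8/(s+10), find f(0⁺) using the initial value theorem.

f(0⁺) = lim_{s→∞} s·8/(s+10) = lim_{s→∞} 8s/(s+10) = 8

Final answer: 8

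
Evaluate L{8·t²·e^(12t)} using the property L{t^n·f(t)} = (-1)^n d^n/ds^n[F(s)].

L{e^(12t)} = 1/(s-12). d/ds[1/(s-12)] = -1/(s-12)². d²/ds²[1/(s-12)] = 2/(s-12)³. So L{t²·e^(12t)} = (-1)² · 2/(s-12)³ = 2/(s-12)³. Then L{8·t²·e^(12t)} = 8·2/(s-12)³ = 16/(s-12)³

Final answer: 16/(s-12)³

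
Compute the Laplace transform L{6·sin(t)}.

L{sin(ωt)} = ω/(s² + ω²), so L{sin(t)} = 1/(s² + 1). Then L{6·sin(t)} = 6·1/(s² + 1) = 6/(s² + 1)

Final answer: 6/(s² + 1)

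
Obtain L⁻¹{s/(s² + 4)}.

This is the form c·s/(s² + a²) with a = 2. L⁻¹ = cos(2t)

Final answer: cos(2t)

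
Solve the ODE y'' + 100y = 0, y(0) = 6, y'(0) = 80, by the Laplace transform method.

L{y''} + 100L{y} = 0. s²Y - 6s - 80 + 100Y = 0. Y(s² + 100) = 6s + 80. Y = (6s + 80)/(s² + 100). Inverting: y(t) = 6cos(10t) + 8sin(10t)

Final answer: y(t) = 6cos(10t) + 8sin(10t)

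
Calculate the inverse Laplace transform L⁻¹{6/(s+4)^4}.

L⁻¹{n!/(s-a)^(n+1)} = t^n·e^(at) with n=3, a=-4. So L⁻¹{6/(s+4)^4} = t^3·e^(-4t)

Final answer: t^3·e^(-4t)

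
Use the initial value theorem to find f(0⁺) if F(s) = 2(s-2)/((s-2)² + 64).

f(0⁺) = lim_{s→∞} sF(s) = lim_{s→∞} 2s(s-2)/((s-2)² + 64) = 2

Final answer: 2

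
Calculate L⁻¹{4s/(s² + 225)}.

This is the form c·s/(s² + a²) with a = 15, c = 4. L⁻¹ = 4·cos(15t)

Final answer: 4·cos(15t)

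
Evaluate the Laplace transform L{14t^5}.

L{14t^5} = 14 · L{t^5} = 14 · 120/s^6 = 1680/s^6

Final answer: 1680/s^6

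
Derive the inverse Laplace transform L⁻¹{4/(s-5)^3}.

L⁻¹{n!/(s-a)^(n+1)} = t^n·e^(at) with n=2, a=5. So L⁻¹{2/(s-5)^3} = t^2·e^(5t), and L⁻¹{4/(s-5)^3} = (4/2)·t^2·e^(5t) = 2·t^2·e^(5t)

Final answer: 2·t^2·e^(5t)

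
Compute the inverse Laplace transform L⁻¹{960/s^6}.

L⁻¹{n!/s^(n+1)} = t^n with n=5. So L⁻¹{120/s^6} = t^5, and L⁻¹{960/s^6} = (960/120)·t^5 = 8·t^5

Final answer: 8·t^5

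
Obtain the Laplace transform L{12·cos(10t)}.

L{cos(ωt)} = s/(s² + ω²), so L{cos(10t)} = s/(s² + 100). Then L{12·cos(10t)} = 12·s/(s² + 100) = 12s/(s² + 100)

Final answer: 12s/(s² + 100)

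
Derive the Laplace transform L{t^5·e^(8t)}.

L{t^n·e^(at)} = n!/(s-a)^(n+1), so L{t^5·e^(8t)} = 120/(s-8)^6

Final answer: 120/(s-8)^6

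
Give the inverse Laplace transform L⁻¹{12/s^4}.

L⁻¹{n!/s^(n+1)} = t^n with n=3. So L⁻¹{6/s^4} = t^3, and L⁻¹{12/s^4} = (12/6)·t^3 = 2·t^3

Final answer: 2·t^3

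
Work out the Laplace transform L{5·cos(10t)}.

L{cos(ωt)} = s/(s² + ω²), so L{cos(10t)} = s/(s² + 100). Then L{5·cos(10t)} = 5·s/(s² + 100) = 5s/(s² + 100)

Final answer: 5s/(s² + 100)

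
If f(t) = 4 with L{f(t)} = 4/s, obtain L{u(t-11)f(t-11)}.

Time shift theorem: L{u(t-a)f(t-a)} = e^(-as)F(s). Here a=11, F(s) = 4/s, so L{u(t-11)f(t-11)} = e^(-11s)·4/s

Final answer: e^(-11s)·4/s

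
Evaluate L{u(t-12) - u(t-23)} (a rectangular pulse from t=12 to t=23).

L{u(t-a)} = e^(-as)/s. L{u(t-12) - u(t-23)} = (e^(-12s) - e^(-23s))/s

Final answer: (e^(-12s) - e^(-23s))/s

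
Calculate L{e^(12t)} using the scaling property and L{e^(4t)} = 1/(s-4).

Using L{f(at)} = (1/a)F(s/a) with a=3 and f(t) = e^(4t): L{e^(12t)} = (1/3) · 1/((s/3)-4) = (1/3) · 3/(s-12) = 1/(s-12)

Final answer: 1/(s-12)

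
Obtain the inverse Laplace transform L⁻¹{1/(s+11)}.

L⁻¹{1/(s-a)} = e^(at), so L⁻¹{1/(s+11)} = e^(-11t)

Final answer: e^(-11t)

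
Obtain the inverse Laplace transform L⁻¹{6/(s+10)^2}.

L⁻¹{n!/(s-a)^(n+1)} = t^n·e^(at) with n=1, a=-10. So L⁻¹{1/(s+10)^2} = t·e^(-10t), and L⁻¹{6/(s+10)^2} = (6/1)·t·e^(-10t) = 6·t·e^(-10t)

Final answer: 6·t·e^(-10t)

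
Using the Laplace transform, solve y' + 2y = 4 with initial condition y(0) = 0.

sY + 2Y = 4/s. Y = 4/(s(s+2)). Partial fractions: Y = 2/s - 2/(s+2)

Final answer: y(t) = 2(1 - e^(-2t))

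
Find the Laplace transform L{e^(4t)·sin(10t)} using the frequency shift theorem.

Frequency shift: L{e^(at)f(t)} = F(s-a). L{e^(4t)·sin(10t)} = 10/((s-4)² + 100)

Final answer: 10/((s-4)² + 100)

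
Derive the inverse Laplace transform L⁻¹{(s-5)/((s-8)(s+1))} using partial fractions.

Using partial fractions, f(t) = (3e^(8t) + 6e^(-t))/9

Final answer: (3e^(8t) + 6e^(-t))/9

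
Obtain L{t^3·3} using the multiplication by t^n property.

L{3} = 3/s. d^1/ds^1[1/s] = -1/s². d^2/ds^2[1/s] = 2/s^3. d^3/ds^3[1/s] = -6/s^4. So L{t^3} = (-1)^{3}·-6/s^4 = 6/s^4. Then L{t^3·3} = 3·6/s^4 = 18/s^4

Final answer: 18/s^4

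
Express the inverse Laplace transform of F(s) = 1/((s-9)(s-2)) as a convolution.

1/((s-9)(s-2)) = (1/(s-9))·(1/(s-2)) = L{e^(9t)}·L{e^(2t)}. So f(t) = e^(9t)*e^(2t) = ∫₀ᵗ e^(9τ)·e^(2(t-τ)) dτ

Final answer: ∫₀ᵗ e^(9τ)·e^(2(t-τ)) dτ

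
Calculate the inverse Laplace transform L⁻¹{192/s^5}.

L⁻¹{n!/s^(n+1)} = t^n with n=4. So L⁻¹{24/s^5} = t^4, and L⁻¹{192/s^5} = (192/24)·t^4 = 8·t^4

Final answer: 8·t^4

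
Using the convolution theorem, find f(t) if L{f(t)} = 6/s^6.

6/s^6 = (6/s)·(1/s^5) = L{6}·L{t^4/24}. By convolution, f(t) = 6*t^4/24 = ∫₀ᵗ 6·τ^4/24 dτ = 6·t^5/120

Final answer: 6·t^5/120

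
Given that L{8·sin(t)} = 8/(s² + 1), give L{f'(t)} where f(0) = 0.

L{f'(t)} = s·F(s) - f(0) = s·8/(s² + 1) - 0 = 8s/(s² + 1)

Final answer: 8s/(s² + 1)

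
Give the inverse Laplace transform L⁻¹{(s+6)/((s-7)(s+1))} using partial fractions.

Using partial fractions, f(t) = (13e^(7t) - 5e^(-t))/8

Final answer: (13e^(7t) - 5e^(-t))/8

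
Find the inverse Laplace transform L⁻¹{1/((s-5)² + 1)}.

Using frequency shift, L⁻¹{1/((s-5)² + 1)} = e^(5t)·sin(t)

Final answer: e^(5t)·sin(t)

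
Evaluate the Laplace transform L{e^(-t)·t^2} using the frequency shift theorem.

L{e^(at)·t^n} = n!/(s-a)^(n+1), so L{e^(-t)·t^2} = 2/(s+1)^3

Final answer: 2/(s+1)^3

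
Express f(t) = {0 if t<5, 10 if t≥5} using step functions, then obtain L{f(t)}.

f(t) = 10·u(t-5). L{u(t-5)} = e^(-5s)/s, so L{f(t)} = 10·e^(-5s)/s

Final answer: 10·e^(-5s)/s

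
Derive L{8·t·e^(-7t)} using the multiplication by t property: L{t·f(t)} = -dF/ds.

Using L{t^n·e^(at)} = n!/(s-a)^(n+1), L{t·e^(-7t)} = 1/(s+7)^2, so L{8·t·e^(-7t)} = 8·1/(s+7)^2 = 8/(s+7)^2

Final answer: 8/(s+7)^2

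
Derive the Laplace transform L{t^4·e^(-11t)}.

L{t^n·e^(at)} = n!/(s-a)^(n+1), so L{t^4·e^(-11t)} = 24/(s+11)^5

Final answer: 24/(s+11)^5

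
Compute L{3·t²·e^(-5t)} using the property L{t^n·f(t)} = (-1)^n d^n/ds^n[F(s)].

L{e^(-5t)} = 1/(s+5). d/ds[1/(s+5)] = -1/(s+5)². d²/ds²[1/(s+5)] = 2/(s+5)³. So L{t²·e^(-5t)} = (-1)² · 2/(s+5)³ = 2/(s+5)³. Then L{3·t²·e^(-5t)} = 3·2/(s+5)³ = 6/(s+5)³

Final answer: 6/(s+5)³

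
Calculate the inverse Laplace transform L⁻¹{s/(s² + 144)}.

L⁻¹{s/(s² + 144)} = cos(12t)

Final answer: cos(12t)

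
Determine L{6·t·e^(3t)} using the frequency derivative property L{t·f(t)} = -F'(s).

L{e^(3t)} = 1/(s-3). By frequency derivative: L{t·e^(3t)} = -d/ds[1/(s-3)] = -(-1)/(s-3)² = 1/(s-3)². Then L{6·t·e^(3t)} = 6·1/(s-3)² = 6/(s-3)²

Final answer: 6/(s-3)²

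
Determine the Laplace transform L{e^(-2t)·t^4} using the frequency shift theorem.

L{e^(at)·t^n} = n!/(s-a)^(n+1), so L{e^(-2t)·t^4} = 24/(s+2)^5

Final answer: 24/(s+2)^5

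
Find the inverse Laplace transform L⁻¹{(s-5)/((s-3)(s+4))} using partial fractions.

Using partial fractions, f(t) = (-2e^(3t) + 9e^(-4t))/7

Final answer: (-2e^(3t) + 9e^(-4t))/7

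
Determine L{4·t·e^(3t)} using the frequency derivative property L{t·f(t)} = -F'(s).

L{e^(3t)} = 1/(s-3). By frequency derivative: L{t·e^(3t)} = -d/ds[1/(s-3)] = -(-1)/(s-3)² = 1/(s-3)². Then L{4·t·e^(3t)} = 4·1/(s-3)² = 4/(s-3)²

Final answer: 4/(s-3)²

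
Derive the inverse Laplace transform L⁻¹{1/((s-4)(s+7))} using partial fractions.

Decompose: A/(s-4) + B/(s+7). A = 1/11, B = -1/11. f(t) = (e^(4t) - e^(-7t))/11

Final answer: (e^(4t) - e^(-7t))/11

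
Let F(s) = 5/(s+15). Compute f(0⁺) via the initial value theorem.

f(0⁺) = lim_{s→∞} s·5/(s+15) = lim_{s→∞} 5s/(s+15) = 5

Final answer: 5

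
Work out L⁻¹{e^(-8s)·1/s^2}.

L⁻¹{1/s^2} = t. By the time shift theorem, L⁻¹{e^(-as)F(s)} = u(t-a)f(t-a) with a=8, so L⁻¹{e^(-8s)·1/s^2} = u(t-8)·(t-8)

Final answer: u(t-8)·(t-8)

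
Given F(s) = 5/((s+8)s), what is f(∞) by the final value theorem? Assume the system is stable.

f(∞) = lim_{s→0} sF(s) = lim_{s→0} 5/(s+8) = 5/8

Final answer: 5/8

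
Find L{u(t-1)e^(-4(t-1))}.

u(t-a)f(t-a) with f(t)=e^(-4t). L{e^(-4t)} = 1/(s+4). By time shift: e^(-s)/(s+4)

Final answer: e^(-s)/(s+4)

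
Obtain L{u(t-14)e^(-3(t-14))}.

u(t-a)f(t-a) with f(t)=e^(-3t). L{e^(-3t)} = 1/(s+3). By time shift: e^(-14s)/(s+3)

Final answer: e^(-14s)/(s+3)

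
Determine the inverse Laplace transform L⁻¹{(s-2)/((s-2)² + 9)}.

Using frequency shift, L⁻¹{(s-2)/((s-2)² + 9)} = e^(2t)·cos(3t)

Final answer: e^(2t)·cos(3t)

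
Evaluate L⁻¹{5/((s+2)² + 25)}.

Form: b/((s-a)² + b²) → e^(at)sin(bt). With a=-2, b=5

Final answer: e^(-2t)·sin(5t)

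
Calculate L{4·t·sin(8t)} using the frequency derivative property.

L{sin(8t)} = 8/(s² + 64). By L{t·f(t)} = -F'(s): -d/ds[8/(s² + 64)] = -(8)·(-2s)/(s² + 64)² = 16s/(s² + 64)². Then L{4·t·sin(8t)} = 4·16s/(s² + 64)² = 64s/(s² + 64)²

Final answer: 64s/(s² + 64)²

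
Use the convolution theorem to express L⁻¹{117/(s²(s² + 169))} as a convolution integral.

117/(s²(s² + 169)) = (1/s²)·(117/(s² + 169)) = L{t}·L{9·sin(13t)}. So f(t) = t*(9·sin(13t)) = ∫₀ᵗ 9τ·sin(13(t-τ)) dτ

Final answer: ∫₀ᵗ 9τ·sin(13(t-τ)) dτ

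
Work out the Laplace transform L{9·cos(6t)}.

L{cos(ωt)} = s/(s² + ω²), so L{cos(6t)} = s/(s² + 36). Then L{9·cos(6t)} = 9·s/(s² + 36) = 9s/(s² + 36)

Final answer: 9s/(s² + 36)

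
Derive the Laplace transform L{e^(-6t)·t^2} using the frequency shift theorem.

L{e^(at)·t^n} = n!/(s-a)^(n+1), so L{e^(-6t)·t^2} = 2/(s+6)^3

Final answer: 2/(s+6)^3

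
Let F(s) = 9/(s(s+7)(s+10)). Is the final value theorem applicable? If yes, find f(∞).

Poles of sF(s) = 9/((s+7)(s+10)) are at s = -7 and s = -10, both in the left half-plane. Theorem applies. f(∞) = lim_{s→0} sF(s) = 9/(7·10) = 9/70

Final answer: 9/70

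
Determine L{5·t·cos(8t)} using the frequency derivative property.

L{cos(8t)} = s/(s² + 64). Derivative: d/ds[s/(s² + 64)] = [(s² + 64) - s·2s]/(s² + 64)² = (64 - s²)/(s² + 64)². So L{t·cos(8t)} = -F'(s) = (s² - 64)/(s² + 64)². Then L{5·t·cos(8t)} = 5·(s² - 64)/(s² + 64)²

Final answer: 5·(s² - 64)/(s² + 64)²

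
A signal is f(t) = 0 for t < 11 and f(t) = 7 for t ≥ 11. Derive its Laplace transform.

f(t) = 7·u(t-11). L{u(t-11)} = e^(-11s)/s, so L{f(t)} = 7·e^(-11s)/s

Final answer: 7·e^(-11s)/s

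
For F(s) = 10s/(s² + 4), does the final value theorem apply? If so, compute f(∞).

The final value theorem requires all poles of sF(s) in the left half-plane. sF(s) = 10s²/(s² + 4) has poles at s = ±2i (imaginary axis). Theorem does NOT apply (oscillatory system).

Final answer: Not applicable (oscillatory)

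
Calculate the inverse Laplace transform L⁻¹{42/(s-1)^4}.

L⁻¹{n!/(s-a)^(n+1)} = t^n·e^(at) with n=3, a=1. So L⁻¹{6/(s-1)^4} = t^3·e^t, and L⁻¹{42/(s-1)^4} = (42/6)·t^3·e^t = 7·t^3·e^t

Final answer: 7·t^3·e^t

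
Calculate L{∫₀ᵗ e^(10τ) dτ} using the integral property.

L{∫₀ᵗ f(τ)dτ} = F(s)/s with F(s) = 1/(s-10), so L{∫₀ᵗ e^(10τ) dτ} = 1/(s(s-10))

Final answer: 1/(s(s-10))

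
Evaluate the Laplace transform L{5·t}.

L{t^n} = n!/s^(n+1), so L{t} = 1/s^2. Then L{5·t} = 5·1/s^2 = 5/s^2

Final answer: 5/s^2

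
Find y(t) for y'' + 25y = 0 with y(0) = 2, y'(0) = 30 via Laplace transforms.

L{y''} + 25L{y} = 0. s²Y - 2s - 30 + 25Y = 0. Y(s² + 25) = 2s + 30. Y = (2s + 30)/(s² + 25). Inverting: y(t) = 2cos(5t) + 6sin(5t)

Final answer: y(t) = 2cos(5t) + 6sin(5t)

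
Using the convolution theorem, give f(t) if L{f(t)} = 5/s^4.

5/s^4 = (5/s)·(1/s^3) = L{5}·L{t^2/2}. By convolution, f(t) = 5*t^2/2 = ∫₀ᵗ 5·τ^2/2 dτ = 5·t^3/6

Final answer: 5·t^3/6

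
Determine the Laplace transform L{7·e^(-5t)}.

L{e^(at)} = 1/(s-a), so L{e^(-5t)} = 1/(s+5). Then L{7·e^(-5t)} = 7/(s+5)

Final answer: 7/(s+5)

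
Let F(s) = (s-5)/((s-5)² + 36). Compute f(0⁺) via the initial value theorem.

f(0⁺) = lim_{s→∞} sF(s) = lim_{s→∞} s(s-5)/((s-5)² + 36) = 1

Final answer: 1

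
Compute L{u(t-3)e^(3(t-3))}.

u(t-a)f(t-a) with f(t)=e^(3t). L{e^(3t)} = 1/(s-3). By time shift: e^(-3s)/(s-3)

Final answer: e^(-3s)/(s-3)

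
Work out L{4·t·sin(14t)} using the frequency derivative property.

L{sin(14t)} = 14/(s² + 196). By L{t·f(t)} = -F'(s): -d/ds[14/(s² + 196)] = -(14)·(-2s)/(s² + 196)² = 28s/(s² + 196)². Then L{4·t·sin(14t)} = 4·28s/(s² + 196)² = 112s/(s² + 196)²

Final answer: 112s/(s² + 196)²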